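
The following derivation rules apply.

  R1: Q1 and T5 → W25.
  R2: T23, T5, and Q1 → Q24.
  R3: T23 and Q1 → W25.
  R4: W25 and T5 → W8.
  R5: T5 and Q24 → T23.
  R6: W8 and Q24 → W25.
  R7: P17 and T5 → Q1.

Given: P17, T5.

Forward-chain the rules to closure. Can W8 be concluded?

Yes

P17 and T5 hold, so Q1 follows (R7).
Q1 and T5 hold, so W25 follows (R1).
From W25 and T5, R4 gives W8.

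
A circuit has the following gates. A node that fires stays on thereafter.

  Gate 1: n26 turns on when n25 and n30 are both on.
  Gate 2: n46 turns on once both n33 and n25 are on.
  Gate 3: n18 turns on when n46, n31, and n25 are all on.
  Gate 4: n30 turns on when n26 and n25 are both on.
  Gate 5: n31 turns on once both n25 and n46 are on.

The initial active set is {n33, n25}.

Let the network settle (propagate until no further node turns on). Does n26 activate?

No

n26 would need n25 and n30 (Gate 1), but n30 never turns on.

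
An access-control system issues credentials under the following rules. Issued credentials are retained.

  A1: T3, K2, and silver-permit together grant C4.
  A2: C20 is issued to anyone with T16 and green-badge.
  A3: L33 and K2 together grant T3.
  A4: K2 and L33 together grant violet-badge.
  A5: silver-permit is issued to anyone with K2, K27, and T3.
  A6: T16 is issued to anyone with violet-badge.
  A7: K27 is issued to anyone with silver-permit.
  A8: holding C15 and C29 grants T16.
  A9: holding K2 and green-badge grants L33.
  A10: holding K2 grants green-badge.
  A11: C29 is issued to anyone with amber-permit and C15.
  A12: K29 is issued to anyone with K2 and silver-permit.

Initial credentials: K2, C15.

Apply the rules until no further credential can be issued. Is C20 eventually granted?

Holding K2 grants green-badge (A10).
Holding K2 and green-badge grants L33 (A9).
Holding K2 and L33 grants violet-badge (A4).
Holding violet-badge grants T16 (A6).
Holding T16 and green-badge grants C20 (A2).

Yes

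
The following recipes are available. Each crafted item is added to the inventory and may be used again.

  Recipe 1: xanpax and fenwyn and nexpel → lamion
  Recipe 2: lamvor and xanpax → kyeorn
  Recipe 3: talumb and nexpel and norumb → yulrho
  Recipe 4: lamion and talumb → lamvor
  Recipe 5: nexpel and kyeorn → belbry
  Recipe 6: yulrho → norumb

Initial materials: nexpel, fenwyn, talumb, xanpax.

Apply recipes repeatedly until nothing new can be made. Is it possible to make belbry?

Using Recipe 1, xanpax, fenwyn, and nexpel make lamion.
Using Recipe 4, lamion and talumb make lamvor.
Using Recipe 2, lamvor and xanpax make kyeorn.
nexpel and kyeorn → belbry (Recipe 5).

Yes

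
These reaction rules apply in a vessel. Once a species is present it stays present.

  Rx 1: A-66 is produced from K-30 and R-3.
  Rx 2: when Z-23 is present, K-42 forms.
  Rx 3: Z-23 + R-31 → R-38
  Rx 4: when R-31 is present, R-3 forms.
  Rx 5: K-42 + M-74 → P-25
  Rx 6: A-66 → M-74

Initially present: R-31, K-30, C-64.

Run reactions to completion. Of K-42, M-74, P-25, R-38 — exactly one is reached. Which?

M-74

R-31 present → R-3 forms (Rx 4).
K-30 and R-3 present → A-66 forms (Rx 1).
A-66 present → M-74 forms (Rx 6).
K-42 would need Z-23 (Rx 2), but Z-23 never forms. P-25 would need K-42 and M-74 (Rx 5), but K-42 never forms. R-38 would need Z-23 and R-31 (Rx 3), but Z-23 never forms.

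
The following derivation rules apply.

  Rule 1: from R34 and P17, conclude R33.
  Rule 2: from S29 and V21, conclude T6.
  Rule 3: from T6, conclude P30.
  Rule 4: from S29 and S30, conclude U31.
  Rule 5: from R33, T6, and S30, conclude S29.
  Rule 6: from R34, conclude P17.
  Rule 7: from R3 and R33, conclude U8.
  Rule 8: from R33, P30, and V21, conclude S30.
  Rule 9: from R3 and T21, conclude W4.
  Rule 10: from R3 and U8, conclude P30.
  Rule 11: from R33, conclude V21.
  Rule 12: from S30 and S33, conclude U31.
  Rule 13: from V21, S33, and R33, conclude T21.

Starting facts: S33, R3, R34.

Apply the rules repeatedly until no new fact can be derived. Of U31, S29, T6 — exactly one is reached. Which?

U31

From R34, Rule 6 gives P17.
R34 and P17 hold, so R33 follows (Rule 1).
R33 holds, so V21 follows (Rule 11).
R3 and R33 hold, so U8 follows (Rule 7).
R3 and U8 hold, so P30 follows (Rule 10).
R33, P30, and V21 hold, so S30 follows (Rule 8).
From S30 and S33, Rule 12 gives U31.
S29 would need R33, T6, and S30 (Rule 5), but T6 is never established. T6 would need S29 and V21 (Rule 2), but S29 is never established.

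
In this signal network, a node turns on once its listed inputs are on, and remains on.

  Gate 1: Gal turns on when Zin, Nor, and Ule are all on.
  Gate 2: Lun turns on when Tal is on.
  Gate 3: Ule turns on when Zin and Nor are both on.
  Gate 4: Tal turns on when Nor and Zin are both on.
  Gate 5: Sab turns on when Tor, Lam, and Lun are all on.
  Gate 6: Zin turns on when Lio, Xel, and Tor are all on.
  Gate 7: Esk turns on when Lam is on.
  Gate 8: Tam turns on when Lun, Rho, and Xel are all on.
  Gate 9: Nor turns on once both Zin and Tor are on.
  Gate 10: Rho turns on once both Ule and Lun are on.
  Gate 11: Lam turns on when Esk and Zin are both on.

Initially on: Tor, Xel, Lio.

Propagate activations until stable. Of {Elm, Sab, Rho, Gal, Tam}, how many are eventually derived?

3

Lio, Xel, and Tor are on, so Zin turns on (Gate 6).
Gate 9: Zin and Tor on → Nor on.
Nor and Zin are on, so Tal turns on (Gate 4).
Zin and Nor are on, so Ule turns on (Gate 3).
Gate 2: Tal on → Lun on.
Gate 1: Zin, Nor, and Ule on → Gal on.
Ule and Lun are on, so Rho turns on (Gate 10).
Lun, Rho, and Xel are on, so Tam turns on (Gate 8).
No rule produces Elm, and it is not given.
Sab would need Tor, Lam, and Lun (Gate 5), but Lam never turns on.
Rho: reached.
Gal: reached.
Tam: reached.
Reached: Rho, Gal, and Tam — 3 of the 5.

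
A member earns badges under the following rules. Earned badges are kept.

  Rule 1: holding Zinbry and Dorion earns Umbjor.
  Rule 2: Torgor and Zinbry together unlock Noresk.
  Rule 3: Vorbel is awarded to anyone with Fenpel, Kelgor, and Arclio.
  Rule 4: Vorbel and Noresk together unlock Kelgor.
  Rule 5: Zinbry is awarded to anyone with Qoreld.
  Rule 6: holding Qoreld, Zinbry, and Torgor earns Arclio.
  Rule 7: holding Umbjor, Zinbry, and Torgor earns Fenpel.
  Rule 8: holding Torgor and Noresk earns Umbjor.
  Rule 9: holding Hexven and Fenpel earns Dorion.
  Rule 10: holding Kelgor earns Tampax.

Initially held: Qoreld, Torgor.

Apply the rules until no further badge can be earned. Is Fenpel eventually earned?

With Qoreld, Zinbry is earned (Rule 5).
With Torgor and Zinbry, Noresk is earned (Rule 2).
With Torgor and Noresk, Umbjor is earned (Rule 8).
With Umbjor, Zinbry, and Torgor, Fenpel is earned (Rule 7).

Yes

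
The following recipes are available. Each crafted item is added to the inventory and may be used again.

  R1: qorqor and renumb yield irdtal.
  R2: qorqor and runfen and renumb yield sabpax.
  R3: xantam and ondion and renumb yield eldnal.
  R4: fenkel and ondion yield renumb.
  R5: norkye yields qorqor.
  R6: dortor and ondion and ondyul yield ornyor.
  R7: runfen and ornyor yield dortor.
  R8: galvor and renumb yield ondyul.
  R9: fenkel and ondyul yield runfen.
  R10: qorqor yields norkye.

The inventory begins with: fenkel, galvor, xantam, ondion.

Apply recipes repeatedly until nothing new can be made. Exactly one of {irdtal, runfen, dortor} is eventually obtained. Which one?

Using R4, fenkel and ondion make renumb.
Using R8, galvor and renumb make ondyul.
Using R9, fenkel and ondyul make runfen.
irdtal would need qorqor and renumb (R1), but qorqor is never obtained. dortor would need runfen and ornyor (R7), but ornyor is never obtained.

runfen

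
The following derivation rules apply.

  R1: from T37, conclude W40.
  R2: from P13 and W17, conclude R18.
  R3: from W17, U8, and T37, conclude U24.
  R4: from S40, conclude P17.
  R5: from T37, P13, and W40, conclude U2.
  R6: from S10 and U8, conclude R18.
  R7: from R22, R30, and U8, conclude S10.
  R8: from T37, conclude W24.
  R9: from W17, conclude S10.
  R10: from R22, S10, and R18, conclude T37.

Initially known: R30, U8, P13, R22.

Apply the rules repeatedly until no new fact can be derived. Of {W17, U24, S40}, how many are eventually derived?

0

No rule produces W17, and it is not given.
U24 would need W17, U8, and T37 (R3), but W17 is never established.
No rule produces S40, and it is not given.
None of the 3 are reached.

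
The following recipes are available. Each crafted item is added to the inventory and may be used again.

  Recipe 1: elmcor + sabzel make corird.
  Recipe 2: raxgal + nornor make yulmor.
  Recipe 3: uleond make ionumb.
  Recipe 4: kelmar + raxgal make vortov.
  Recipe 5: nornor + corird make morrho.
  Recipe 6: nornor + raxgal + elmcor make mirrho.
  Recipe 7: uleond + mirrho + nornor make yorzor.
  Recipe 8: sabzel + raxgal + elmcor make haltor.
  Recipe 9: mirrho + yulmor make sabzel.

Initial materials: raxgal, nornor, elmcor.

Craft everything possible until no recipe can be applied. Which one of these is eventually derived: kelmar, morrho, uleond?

nornor + raxgal + elmcor → mirrho (Recipe 6).
Using Recipe 2, raxgal and nornor make yulmor.
mirrho + yulmor → sabzel (Recipe 9).
elmcor + sabzel → corird (Recipe 1).
nornor + corird → morrho (Recipe 5).
No rule produces uleond, and it is not given. No rule produces kelmar, and it is not given.

morrho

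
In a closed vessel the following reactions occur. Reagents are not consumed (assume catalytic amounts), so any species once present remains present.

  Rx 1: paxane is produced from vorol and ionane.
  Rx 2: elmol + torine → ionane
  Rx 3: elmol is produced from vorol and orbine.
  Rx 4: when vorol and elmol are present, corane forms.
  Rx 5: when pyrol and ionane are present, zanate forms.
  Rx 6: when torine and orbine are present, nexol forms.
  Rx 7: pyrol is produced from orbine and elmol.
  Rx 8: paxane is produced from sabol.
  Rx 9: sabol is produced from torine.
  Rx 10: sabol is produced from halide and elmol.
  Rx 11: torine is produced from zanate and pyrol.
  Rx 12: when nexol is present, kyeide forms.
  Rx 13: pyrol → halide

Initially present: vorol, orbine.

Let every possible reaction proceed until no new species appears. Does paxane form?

Yes

vorol and orbine present → elmol forms (Rx 3).
orbine and elmol present → pyrol forms (Rx 7).
pyrol present → halide forms (Rx 13).
halide and elmol present → sabol forms (Rx 10).
sabol present → paxane forms (Rx 8).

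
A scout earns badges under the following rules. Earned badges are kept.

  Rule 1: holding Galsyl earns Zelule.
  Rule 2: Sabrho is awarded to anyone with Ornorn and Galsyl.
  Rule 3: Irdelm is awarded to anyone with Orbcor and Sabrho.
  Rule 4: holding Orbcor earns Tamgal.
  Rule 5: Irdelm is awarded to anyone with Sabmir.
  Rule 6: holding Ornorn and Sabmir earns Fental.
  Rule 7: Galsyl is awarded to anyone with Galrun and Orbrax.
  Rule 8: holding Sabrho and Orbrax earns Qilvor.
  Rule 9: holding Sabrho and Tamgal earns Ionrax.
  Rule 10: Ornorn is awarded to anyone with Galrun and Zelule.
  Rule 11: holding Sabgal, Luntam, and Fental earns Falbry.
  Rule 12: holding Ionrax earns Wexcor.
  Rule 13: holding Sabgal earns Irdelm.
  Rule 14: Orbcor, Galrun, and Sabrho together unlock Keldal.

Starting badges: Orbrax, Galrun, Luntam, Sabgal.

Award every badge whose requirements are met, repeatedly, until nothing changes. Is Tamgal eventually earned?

No

Tamgal would need Orbcor (Rule 4), but Orbcor is never earned.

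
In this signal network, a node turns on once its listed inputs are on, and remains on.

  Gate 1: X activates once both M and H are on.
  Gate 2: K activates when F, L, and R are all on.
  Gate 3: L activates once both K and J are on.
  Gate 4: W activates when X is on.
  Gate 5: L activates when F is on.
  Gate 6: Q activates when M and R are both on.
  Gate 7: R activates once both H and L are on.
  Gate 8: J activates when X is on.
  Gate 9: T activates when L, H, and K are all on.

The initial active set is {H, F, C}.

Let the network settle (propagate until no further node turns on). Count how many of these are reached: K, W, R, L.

F is on, so L activates (Gate 5).
Gate 7: H and L on → R on.
F, L, and R are on, so K activates (Gate 2).
K: reached.
W would need X (Gate 4), but X never turns on.
R: reached.
L: reached.
Reached: K, R, and L — 3 of the 4.

3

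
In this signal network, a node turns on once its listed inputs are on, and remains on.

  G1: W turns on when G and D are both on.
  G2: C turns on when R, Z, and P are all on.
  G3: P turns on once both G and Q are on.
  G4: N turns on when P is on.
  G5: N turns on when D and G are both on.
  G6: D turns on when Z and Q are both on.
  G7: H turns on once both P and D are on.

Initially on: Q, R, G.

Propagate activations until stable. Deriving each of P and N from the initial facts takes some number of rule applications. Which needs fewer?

P

P: G and Q are on, so P turns on (G3). [1 rule application]
N: G3: G and Q on → P on. G4: P on → N on. [2 rule applications]
P needs fewer.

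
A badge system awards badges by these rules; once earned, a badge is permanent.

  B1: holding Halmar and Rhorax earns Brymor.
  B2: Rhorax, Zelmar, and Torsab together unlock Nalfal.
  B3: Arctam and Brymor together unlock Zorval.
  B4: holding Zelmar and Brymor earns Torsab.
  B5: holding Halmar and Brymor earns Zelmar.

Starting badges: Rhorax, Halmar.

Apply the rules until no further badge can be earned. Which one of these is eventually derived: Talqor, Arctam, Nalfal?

With Halmar and Rhorax, Brymor is earned (B1).
With Halmar and Brymor, Zelmar is earned (B5).
With Zelmar and Brymor, Torsab is earned (B4).
With Rhorax, Zelmar, and Torsab, Nalfal is earned (B2).
No rule produces Talqor, and it is not given. No rule produces Arctam, and it is not given.

Nalfal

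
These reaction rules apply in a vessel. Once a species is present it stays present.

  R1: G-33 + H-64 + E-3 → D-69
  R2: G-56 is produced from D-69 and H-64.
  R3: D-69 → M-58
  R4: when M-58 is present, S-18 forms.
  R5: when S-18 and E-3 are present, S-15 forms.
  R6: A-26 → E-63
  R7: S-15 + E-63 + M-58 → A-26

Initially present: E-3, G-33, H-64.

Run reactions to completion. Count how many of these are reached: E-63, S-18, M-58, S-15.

3

G-33, H-64, and E-3 present → D-69 forms (R1).
D-69 present → M-58 forms (R3).
M-58 present → S-18 forms (R4).
S-18 and E-3 present → S-15 forms (R5).
E-63 would need A-26 (R6), but A-26 never forms.
S-18: reached.
M-58: reached.
S-15: reached.
Reached: S-18, M-58, and S-15 — 3 of the 4.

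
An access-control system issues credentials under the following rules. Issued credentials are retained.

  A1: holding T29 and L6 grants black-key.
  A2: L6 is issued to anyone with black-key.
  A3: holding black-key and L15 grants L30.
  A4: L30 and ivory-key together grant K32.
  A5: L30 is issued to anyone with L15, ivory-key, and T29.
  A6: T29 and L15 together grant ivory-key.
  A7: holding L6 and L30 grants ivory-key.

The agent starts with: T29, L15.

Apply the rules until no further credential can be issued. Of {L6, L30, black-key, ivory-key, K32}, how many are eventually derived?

Holding T29 and L15 grants ivory-key (A6).
Holding L15, ivory-key, and T29 grants L30 (A5).
Holding L30 and ivory-key grants K32 (A4).
L6 would need black-key (A2), but black-key is never granted.
L30: reached.
black-key would need T29 and L6 (A1), but L6 is never granted.
ivory-key: reached.
K32: reached.
Reached: L30, ivory-key, and K32 — 3 of the 5.

3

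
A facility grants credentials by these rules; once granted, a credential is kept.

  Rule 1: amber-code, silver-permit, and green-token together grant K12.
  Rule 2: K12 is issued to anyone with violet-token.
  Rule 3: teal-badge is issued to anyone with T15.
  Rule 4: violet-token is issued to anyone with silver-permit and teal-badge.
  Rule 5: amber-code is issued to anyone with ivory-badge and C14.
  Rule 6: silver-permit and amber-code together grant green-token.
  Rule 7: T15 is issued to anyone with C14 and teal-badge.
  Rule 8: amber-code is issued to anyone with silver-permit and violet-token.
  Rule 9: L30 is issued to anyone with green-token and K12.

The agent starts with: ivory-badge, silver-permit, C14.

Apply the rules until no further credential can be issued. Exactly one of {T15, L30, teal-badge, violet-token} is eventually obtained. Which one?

Holding ivory-badge and C14 grants amber-code (Rule 5).
Holding silver-permit and amber-code grants green-token (Rule 6).
Holding amber-code, silver-permit, and green-token grants K12 (Rule 1).
Holding green-token and K12 grants L30 (Rule 9).
T15 would need C14 and teal-badge (Rule 7), but teal-badge is never granted. violet-token would need silver-permit and teal-badge (Rule 4), but teal-badge is never granted. teal-badge would need T15 (Rule 3), but T15 is never granted.

L30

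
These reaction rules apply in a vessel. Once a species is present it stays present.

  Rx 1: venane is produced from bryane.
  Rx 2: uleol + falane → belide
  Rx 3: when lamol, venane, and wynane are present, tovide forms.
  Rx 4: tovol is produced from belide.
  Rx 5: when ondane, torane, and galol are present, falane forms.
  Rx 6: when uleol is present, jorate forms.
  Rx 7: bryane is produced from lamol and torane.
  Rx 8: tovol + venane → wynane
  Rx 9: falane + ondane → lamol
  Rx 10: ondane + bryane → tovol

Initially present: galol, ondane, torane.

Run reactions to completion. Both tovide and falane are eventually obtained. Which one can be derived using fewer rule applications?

falane

falane: ondane, torane, and galol present → falane forms (Rx 5). [1 rule application]
tovide: ondane, torane, and galol present → falane forms (Rx 5). falane and ondane present → lamol forms (Rx 9). lamol and torane present → bryane forms (Rx 7). bryane present → venane forms (Rx 1). ondane and bryane present → tovol forms (Rx 10). tovol and venane present → wynane forms (Rx 8). lamol, venane, and wynane present → tovide forms (Rx 3). [7 rule applications]
falane needs fewer.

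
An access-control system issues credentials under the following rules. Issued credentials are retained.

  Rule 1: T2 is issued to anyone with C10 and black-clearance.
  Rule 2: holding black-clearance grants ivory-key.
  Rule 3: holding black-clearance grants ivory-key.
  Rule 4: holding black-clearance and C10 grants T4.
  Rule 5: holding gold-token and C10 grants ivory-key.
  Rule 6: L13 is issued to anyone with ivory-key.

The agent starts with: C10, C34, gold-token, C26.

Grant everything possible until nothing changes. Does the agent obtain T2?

T2 would need C10 and black-clearance (Rule 1), but black-clearance is never granted.

No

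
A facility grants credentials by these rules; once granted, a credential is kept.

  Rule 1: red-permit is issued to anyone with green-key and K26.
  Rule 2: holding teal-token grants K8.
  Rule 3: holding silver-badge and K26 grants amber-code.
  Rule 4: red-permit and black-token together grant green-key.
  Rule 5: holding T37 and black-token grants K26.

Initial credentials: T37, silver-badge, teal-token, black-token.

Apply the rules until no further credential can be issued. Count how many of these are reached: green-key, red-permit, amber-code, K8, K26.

3

Holding T37 and black-token grants K26 (Rule 5).
Holding teal-token grants K8 (Rule 2).
Holding silver-badge and K26 grants amber-code (Rule 3).
green-key would need red-permit and black-token (Rule 4), but red-permit is never granted.
red-permit would need green-key and K26 (Rule 1), but green-key is never granted.
amber-code: reached.
K8: reached.
K26: reached.
Reached: amber-code, K8, and K26 — 3 of the 5.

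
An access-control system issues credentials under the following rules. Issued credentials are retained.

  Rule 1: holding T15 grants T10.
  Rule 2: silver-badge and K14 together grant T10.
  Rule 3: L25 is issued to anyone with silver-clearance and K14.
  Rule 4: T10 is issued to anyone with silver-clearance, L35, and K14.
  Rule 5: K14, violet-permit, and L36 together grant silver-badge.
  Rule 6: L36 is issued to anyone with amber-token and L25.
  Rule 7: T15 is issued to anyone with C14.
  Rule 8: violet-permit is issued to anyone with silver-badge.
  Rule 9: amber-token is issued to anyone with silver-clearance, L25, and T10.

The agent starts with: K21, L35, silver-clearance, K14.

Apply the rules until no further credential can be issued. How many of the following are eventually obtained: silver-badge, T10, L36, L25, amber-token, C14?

Holding silver-clearance, L35, and K14 grants T10 (Rule 4).
Holding silver-clearance and K14 grants L25 (Rule 3).
Holding silver-clearance, L25, and T10 grants amber-token (Rule 9).
Holding amber-token and L25 grants L36 (Rule 6).
silver-badge would need K14, violet-permit, and L36 (Rule 5), but violet-permit is never granted.
T10: reached.
L36: reached.
L25: reached.
amber-token: reached.
No rule produces C14, and it is not given.
Reached: T10, L36, L25, and amber-token — 4 of the 6.

4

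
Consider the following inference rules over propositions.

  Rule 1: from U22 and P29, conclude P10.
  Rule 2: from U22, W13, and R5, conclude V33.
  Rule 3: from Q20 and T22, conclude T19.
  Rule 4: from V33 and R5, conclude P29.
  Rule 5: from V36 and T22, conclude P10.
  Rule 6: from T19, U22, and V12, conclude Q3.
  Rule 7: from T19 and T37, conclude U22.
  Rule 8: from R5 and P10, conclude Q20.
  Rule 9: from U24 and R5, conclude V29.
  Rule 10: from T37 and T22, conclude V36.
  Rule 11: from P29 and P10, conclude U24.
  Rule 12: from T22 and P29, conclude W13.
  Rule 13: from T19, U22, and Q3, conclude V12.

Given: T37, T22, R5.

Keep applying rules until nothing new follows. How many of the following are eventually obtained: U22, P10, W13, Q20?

3

T37 and T22 hold, so V36 follows (Rule 10).
From V36 and T22, Rule 5 gives P10.
From R5 and P10, Rule 8 gives Q20.
Q20 and T22 hold, so T19 follows (Rule 3).
From T19 and T37, Rule 7 gives U22.
U22: reached.
P10: reached.
W13 would need T22 and P29 (Rule 12), but P29 is never established.
Q20: reached.
Reached: U22, P10, and Q20 — 3 of the 4.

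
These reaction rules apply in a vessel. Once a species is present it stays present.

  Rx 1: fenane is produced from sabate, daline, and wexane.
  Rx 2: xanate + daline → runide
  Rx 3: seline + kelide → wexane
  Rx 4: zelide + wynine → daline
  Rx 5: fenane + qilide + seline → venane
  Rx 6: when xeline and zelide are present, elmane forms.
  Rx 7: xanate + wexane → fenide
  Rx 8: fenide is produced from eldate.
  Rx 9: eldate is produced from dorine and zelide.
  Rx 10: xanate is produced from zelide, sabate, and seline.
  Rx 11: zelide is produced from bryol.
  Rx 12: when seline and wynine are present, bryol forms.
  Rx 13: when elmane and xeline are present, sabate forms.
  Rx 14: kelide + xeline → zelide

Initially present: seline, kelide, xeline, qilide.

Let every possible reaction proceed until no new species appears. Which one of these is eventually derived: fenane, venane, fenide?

fenide

kelide and xeline present → zelide forms (Rx 14).
seline and kelide present → wexane forms (Rx 3).
xeline and zelide present → elmane forms (Rx 6).
elmane and xeline present → sabate forms (Rx 13).
zelide, sabate, and seline present → xanate forms (Rx 10).
xanate and wexane present → fenide forms (Rx 7).
fenane would need sabate, daline, and wexane (Rx 1), but daline never forms. venane would need fenane, qilide, and seline (Rx 5), but fenane never forms.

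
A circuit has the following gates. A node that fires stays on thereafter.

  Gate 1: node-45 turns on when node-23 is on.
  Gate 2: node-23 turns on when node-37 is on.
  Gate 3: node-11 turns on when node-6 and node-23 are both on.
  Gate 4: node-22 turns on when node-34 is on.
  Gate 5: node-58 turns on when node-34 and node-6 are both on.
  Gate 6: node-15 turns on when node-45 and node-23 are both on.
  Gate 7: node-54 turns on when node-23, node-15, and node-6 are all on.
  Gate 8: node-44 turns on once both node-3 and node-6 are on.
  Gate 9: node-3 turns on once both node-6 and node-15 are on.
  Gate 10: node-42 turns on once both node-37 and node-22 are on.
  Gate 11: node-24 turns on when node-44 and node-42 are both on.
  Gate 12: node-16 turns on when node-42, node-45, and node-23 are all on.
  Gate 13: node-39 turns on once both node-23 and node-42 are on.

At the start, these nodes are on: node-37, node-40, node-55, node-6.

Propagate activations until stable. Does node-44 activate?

node-37 is on, so node-23 turns on (Gate 2).
node-23 is on, so node-45 turns on (Gate 1).
Gate 6: node-45 and node-23 on → node-15 on.
Gate 9: node-6 and node-15 on → node-3 on.
Gate 8: node-3 and node-6 on → node-44 on.

Yes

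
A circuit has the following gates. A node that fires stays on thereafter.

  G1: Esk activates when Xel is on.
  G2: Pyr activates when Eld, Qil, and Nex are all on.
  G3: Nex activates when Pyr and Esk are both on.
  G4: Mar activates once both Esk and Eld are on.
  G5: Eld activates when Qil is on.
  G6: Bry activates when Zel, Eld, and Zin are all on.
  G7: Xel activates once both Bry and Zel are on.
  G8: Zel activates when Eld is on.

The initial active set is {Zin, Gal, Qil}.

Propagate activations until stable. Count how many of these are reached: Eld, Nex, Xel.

2

Qil is on, so Eld activates (G5).
Eld is on, so Zel activates (G8).
G6: Zel, Eld, and Zin on → Bry on.
G7: Bry and Zel on → Xel on.
Eld: reached.
Nex would need Pyr and Esk (G3), but Pyr never turns on.
Xel: reached.
Reached: Eld and Xel — 2 of the 3.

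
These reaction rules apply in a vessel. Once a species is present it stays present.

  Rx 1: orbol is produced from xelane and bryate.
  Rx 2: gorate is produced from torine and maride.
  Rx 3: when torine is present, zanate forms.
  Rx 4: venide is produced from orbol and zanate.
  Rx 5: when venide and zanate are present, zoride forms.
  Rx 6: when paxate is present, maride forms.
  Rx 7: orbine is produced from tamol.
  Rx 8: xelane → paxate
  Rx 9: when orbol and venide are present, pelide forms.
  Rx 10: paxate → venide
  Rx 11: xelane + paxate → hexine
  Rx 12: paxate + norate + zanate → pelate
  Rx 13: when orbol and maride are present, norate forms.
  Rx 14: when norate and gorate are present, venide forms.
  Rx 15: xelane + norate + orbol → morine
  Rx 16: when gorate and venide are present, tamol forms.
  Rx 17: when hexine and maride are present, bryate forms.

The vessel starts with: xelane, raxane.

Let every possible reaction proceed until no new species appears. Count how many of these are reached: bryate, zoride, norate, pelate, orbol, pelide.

4

xelane present → paxate forms (Rx 8).
xelane and paxate present → hexine forms (Rx 11).
paxate present → venide forms (Rx 10).
paxate present → maride forms (Rx 6).
hexine and maride present → bryate forms (Rx 17).
xelane and bryate present → orbol forms (Rx 1).
orbol and maride present → norate forms (Rx 13).
orbol and venide present → pelide forms (Rx 9).
bryate: reached.
zoride would need venide and zanate (Rx 5), but zanate never forms.
norate: reached.
pelate would need paxate, norate, and zanate (Rx 12), but zanate never forms.
orbol: reached.
pelide: reached.
Reached: bryate, norate, orbol, and pelide — 4 of the 6.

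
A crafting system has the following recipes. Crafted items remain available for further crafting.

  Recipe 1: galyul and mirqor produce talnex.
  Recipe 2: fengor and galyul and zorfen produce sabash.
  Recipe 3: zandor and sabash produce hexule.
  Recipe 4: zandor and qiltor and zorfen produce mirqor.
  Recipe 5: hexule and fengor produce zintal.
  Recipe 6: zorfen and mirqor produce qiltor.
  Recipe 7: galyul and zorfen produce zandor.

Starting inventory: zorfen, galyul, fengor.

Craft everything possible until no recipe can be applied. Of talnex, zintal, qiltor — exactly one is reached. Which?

Using Recipe 7, galyul and zorfen make zandor.
fengor and galyul and zorfen → sabash (Recipe 2).
Using Recipe 3, zandor and sabash make hexule.
hexule and fengor → zintal (Recipe 5).
qiltor would need zorfen and mirqor (Recipe 6), but mirqor is never obtained. talnex would need galyul and mirqor (Recipe 1), but mirqor is never obtained.

zintal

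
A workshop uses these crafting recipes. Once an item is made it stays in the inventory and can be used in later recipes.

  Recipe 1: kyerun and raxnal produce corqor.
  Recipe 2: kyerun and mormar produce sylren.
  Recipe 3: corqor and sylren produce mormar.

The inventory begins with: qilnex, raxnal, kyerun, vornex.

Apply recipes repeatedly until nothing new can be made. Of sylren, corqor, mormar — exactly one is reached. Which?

Using Recipe 1, kyerun and raxnal make corqor.
sylren would need kyerun and mormar (Recipe 2), but mormar is never obtained. mormar would need corqor and sylren (Recipe 3), but sylren is never obtained.

corqor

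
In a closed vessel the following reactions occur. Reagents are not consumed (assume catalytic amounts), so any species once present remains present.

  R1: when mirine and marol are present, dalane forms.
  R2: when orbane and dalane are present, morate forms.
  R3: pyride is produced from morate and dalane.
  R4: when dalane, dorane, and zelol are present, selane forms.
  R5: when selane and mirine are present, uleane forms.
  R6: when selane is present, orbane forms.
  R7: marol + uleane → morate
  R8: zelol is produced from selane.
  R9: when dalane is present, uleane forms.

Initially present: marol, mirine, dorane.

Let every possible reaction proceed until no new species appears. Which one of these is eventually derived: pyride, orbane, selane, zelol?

mirine and marol present → dalane forms (R1).
dalane present → uleane forms (R9).
marol and uleane present → morate forms (R7).
morate and dalane present → pyride forms (R3).
selane would need dalane, dorane, and zelol (R4), but zelol never forms. zelol would need selane (R8), but selane never forms. orbane would need selane (R6), but selane never forms.

pyride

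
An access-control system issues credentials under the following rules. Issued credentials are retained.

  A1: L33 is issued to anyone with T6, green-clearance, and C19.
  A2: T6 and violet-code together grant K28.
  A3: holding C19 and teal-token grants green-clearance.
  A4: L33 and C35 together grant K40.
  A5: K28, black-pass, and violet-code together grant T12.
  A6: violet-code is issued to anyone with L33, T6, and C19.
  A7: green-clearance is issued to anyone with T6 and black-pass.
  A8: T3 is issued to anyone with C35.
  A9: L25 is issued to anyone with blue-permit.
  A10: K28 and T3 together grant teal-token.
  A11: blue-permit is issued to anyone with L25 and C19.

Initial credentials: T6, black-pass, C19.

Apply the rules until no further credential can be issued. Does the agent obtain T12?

Yes

Holding T6 and black-pass grants green-clearance (A7).
Holding T6, green-clearance, and C19 grants L33 (A1).
Holding L33, T6, and C19 grants violet-code (A6).
Holding T6 and violet-code grants K28 (A2).
Holding K28, black-pass, and violet-code grants T12 (A5).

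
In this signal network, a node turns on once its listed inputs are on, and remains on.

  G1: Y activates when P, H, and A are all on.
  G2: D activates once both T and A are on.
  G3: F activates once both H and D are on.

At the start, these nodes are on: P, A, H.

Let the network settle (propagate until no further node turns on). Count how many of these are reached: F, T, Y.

G1: P, H, and A on → Y on.
F would need H and D (G3), but D never turns on.
No rule produces T, and it is not given.
Y: reached.
Reached: Y — 1 of the 3.

1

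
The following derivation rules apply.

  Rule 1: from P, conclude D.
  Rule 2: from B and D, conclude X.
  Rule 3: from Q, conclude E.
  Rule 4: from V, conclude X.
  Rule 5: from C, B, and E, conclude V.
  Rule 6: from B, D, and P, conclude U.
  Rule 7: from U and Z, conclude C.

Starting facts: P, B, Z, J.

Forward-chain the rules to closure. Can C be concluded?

From P, Rule 1 gives D.
B, D, and P hold, so U follows (Rule 6).
From U and Z, Rule 7 gives C.

Yes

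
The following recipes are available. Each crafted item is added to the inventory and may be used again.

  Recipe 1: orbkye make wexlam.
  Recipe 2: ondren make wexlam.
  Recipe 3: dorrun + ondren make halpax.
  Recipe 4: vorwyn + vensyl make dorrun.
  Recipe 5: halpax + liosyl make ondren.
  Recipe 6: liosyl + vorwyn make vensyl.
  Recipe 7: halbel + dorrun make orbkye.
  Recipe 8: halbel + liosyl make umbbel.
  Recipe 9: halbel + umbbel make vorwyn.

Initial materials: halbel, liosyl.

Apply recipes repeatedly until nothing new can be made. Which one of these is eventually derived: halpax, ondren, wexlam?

wexlam

Using Recipe 8, halbel and liosyl make umbbel.
Using Recipe 9, halbel and umbbel make vorwyn.
Using Recipe 6, liosyl and vorwyn make vensyl.
Using Recipe 4, vorwyn and vensyl make dorrun.
Using Recipe 7, halbel and dorrun make orbkye.
orbkye → wexlam (Recipe 1).
ondren would need halpax and liosyl (Recipe 5), but halpax is never obtained. halpax would need dorrun and ondren (Recipe 3), but ondren is never obtained.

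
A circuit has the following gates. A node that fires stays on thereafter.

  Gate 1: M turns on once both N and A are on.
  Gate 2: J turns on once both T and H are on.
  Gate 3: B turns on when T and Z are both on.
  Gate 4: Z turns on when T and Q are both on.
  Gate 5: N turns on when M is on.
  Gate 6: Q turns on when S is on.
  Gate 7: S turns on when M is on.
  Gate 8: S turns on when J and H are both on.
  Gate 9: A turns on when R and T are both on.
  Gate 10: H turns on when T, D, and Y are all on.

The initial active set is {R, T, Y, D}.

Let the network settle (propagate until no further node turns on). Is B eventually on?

T, D, and Y are on, so H turns on (Gate 10).
Gate 2: T and H on → J on.
Gate 8: J and H on → S on.
S is on, so Q turns on (Gate 6).
Gate 4: T and Q on → Z on.
Gate 3: T and Z on → B on.

Yes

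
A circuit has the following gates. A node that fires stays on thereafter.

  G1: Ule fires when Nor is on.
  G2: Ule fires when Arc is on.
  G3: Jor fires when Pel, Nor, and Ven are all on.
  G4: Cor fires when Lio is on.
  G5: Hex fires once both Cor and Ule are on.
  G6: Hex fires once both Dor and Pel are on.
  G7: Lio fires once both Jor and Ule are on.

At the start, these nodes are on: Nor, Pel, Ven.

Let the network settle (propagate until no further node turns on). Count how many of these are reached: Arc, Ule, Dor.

1

G1: Nor on → Ule on.
No rule produces Arc, and it is not given.
Ule: reached.
No rule produces Dor, and it is not given.
Reached: Ule — 1 of the 3.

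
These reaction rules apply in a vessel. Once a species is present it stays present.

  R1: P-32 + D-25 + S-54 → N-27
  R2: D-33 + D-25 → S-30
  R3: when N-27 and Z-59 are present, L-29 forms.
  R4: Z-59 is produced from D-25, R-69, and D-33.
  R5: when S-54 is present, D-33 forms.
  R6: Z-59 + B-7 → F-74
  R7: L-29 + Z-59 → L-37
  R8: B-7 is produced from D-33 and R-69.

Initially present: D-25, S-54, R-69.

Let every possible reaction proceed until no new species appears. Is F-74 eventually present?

Yes

S-54 present → D-33 forms (R5).
D-25, R-69, and D-33 present → Z-59 forms (R4).
D-33 and R-69 present → B-7 forms (R8).
Z-59 and B-7 present → F-74 forms (R6).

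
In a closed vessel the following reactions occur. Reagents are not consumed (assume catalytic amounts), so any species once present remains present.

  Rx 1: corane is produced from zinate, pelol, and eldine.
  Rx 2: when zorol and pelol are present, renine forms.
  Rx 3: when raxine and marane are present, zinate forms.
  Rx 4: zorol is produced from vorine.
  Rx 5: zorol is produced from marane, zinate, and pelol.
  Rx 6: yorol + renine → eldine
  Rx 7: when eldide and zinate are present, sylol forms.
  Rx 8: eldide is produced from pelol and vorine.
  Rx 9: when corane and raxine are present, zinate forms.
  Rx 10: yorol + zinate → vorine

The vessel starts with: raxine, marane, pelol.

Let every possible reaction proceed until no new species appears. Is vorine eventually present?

No

vorine would need yorol and zinate (Rx 10), but yorol never forms.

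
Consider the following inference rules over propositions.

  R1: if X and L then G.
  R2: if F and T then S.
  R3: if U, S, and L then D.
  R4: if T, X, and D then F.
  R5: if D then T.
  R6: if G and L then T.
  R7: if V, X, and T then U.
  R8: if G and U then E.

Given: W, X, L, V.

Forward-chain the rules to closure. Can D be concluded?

No

D would need U, S, and L (R3), but S is never established.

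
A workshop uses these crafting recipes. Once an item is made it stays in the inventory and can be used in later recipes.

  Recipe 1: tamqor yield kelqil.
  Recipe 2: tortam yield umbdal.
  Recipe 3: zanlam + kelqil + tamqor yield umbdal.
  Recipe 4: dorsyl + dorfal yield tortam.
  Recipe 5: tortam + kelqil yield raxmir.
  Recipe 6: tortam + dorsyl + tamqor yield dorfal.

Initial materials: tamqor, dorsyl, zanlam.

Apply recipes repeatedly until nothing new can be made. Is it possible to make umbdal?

tamqor → kelqil (Recipe 1).
Using Recipe 3, zanlam, kelqil, and tamqor make umbdal.

Yes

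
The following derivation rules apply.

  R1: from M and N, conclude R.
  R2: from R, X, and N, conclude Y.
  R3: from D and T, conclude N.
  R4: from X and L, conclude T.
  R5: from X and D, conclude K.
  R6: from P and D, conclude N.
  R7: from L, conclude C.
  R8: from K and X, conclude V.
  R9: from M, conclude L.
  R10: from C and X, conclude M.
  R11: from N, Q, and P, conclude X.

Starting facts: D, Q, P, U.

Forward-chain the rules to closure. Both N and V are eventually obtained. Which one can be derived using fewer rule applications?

N

N: From P and D, R6 gives N. [1 rule application]
V: P and D hold, so N follows (R6). N, Q, and P hold, so X follows (R11). From X and D, R5 gives K. From K and X, R8 gives V. [4 rule applications]
N needs fewer.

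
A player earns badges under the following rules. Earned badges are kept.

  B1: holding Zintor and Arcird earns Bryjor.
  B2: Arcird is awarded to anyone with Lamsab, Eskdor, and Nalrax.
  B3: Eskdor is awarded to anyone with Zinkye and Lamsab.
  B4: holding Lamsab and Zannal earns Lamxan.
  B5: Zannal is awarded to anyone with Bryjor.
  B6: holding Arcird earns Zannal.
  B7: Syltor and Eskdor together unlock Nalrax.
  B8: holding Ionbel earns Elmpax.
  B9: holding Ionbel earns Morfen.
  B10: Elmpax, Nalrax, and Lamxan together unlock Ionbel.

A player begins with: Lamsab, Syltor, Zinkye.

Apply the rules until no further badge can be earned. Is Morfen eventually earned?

No

Morfen would need Ionbel (B9), but Ionbel is never earned.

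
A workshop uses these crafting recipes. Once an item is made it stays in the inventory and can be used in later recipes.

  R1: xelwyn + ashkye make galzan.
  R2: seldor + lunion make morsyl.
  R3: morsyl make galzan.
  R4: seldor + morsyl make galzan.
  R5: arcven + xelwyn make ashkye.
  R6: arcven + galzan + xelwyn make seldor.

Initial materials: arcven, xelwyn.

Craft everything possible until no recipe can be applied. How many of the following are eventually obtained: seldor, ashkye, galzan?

arcven + xelwyn → ashkye (R5).
Using R1, xelwyn and ashkye make galzan.
arcven + galzan + xelwyn → seldor (R6).
seldor: reached.
ashkye: reached.
galzan: reached.
All 3 are reached.

3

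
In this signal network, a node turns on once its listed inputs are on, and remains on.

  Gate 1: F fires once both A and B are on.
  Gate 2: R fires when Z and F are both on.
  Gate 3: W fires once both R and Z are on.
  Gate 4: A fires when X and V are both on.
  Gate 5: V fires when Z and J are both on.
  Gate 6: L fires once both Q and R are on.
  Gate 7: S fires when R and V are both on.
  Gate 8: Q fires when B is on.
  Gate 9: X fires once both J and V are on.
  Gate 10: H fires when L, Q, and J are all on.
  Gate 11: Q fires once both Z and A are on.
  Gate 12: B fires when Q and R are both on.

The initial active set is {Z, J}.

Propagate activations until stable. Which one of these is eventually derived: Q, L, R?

Gate 5: Z and J on → V on.
J and V are on, so X fires (Gate 9).
X and V are on, so A fires (Gate 4).
Z and A are on, so Q fires (Gate 11).
R would need Z and F (Gate 2), but F never turns on. L would need Q and R (Gate 6), but R never turns on.

Q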